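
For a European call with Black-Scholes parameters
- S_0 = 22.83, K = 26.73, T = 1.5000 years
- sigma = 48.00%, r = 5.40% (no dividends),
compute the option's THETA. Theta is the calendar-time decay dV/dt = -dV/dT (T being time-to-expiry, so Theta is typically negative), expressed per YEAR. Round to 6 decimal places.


Answer: Theta = -2.207842

Derivation:
d1 = 0.1634505899; d2 = -0.4244269484
phi(d1) = 0.3936486256; exp(-qT) = 1.0000000000; exp(-rT) = 0.9221936914
Theta = -S*exp(-qT)*phi(d1)*sigma/(2*sqrt(T)) - r*K*exp(-rT)*N(d2) + q*S*exp(-qT)*N(d1)
N(d1) = 0.5649181633; N(d2) = 0.3356272354; sqrt(T) = 1.2247448714
Term 1 = -22.8300 * 1.0000000000 * 0.3936486256 * 0.4800 / (2 * 1.2247448714) = -1.7610847775
Term 2 = -0.0540 * 26.7300 * 0.9221936914 * 0.3356272354 = -0.4467577151
Term 3 = 0 (no dividend yield, q = 0)
Theta = -1.7610847775 + (-0.4467577151) + (0.0000000000) = -2.207842


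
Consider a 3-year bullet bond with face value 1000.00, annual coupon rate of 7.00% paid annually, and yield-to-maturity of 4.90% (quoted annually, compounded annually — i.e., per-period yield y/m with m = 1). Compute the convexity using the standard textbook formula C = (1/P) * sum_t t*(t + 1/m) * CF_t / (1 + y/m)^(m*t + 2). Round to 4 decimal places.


Coupon per period c = face * coupon_rate / m = 70.000000
Periods per year m = 1; per-period yield y/m = 0.049000
Number of cashflows N = 3
Cashflows (t years, CF_t, discount factor 1/(1+y/m)^(m*t), PV):
  t = 1.0000: CF_t = 70.000000, DF = 0.953289, PV = 66.730219
  t = 2.0000: CF_t = 70.000000, DF = 0.908760, PV = 63.613174
  t = 3.0000: CF_t = 1070.000000, DF = 0.866310, PV = 926.952144
Price P = sum_t PV_t = 1057.295537
Convexity numerator sum_t t*(t + 1/m) * CF_t / (1+y/m)^(m*t + 2):
  t = 1.0000: term = 121.283458
  t = 2.0000: term = 346.854503
  t = 3.0000: term = 10108.520188
Convexity = (1/P) * sum = 10576.658149 / 1057.295537 = 10.003502

Answer: Convexity = 10.0035


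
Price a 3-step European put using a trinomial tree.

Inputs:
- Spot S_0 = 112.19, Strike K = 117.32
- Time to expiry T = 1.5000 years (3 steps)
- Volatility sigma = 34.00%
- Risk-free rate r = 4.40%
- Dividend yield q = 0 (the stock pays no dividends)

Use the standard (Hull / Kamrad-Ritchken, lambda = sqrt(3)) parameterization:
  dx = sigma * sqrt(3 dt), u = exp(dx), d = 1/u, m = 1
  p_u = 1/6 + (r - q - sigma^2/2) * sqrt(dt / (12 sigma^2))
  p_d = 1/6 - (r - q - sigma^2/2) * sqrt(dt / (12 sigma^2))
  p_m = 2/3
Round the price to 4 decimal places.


Answer: Price = V(0,0) = 16.3642

Derivation:
dt = T/N = 0.500000; dx = sigma*sqrt(3*dt) = 0.416413
u = exp(dx) = 1.516512; d = 1/u = 0.659408
p_u = 0.158382, p_m = 0.666667, p_d = 0.174952
Discount per step: exp(-r*dt) = 0.978240
Stock lattice S(k, j) with j the centered position index:
  k=0: S(0,+0) = 112.1900
  k=1: S(1,-1) = 73.9790; S(1,+0) = 112.1900; S(1,+1) = 170.1375
  k=2: S(2,-2) = 48.7823; S(2,-1) = 73.9790; S(2,+0) = 112.1900; S(2,+1) = 170.1375; S(2,+2) = 258.0157
  k=3: S(3,-3) = 32.1674; S(3,-2) = 48.7823; S(3,-1) = 73.9790; S(3,+0) = 112.1900; S(3,+1) = 170.1375; S(3,+2) = 258.0157; S(3,+3) = 391.2840
Terminal payoffs V(N, j) = max(K - S_T, 0):
  V(3,-3) = 85.152581; V(3,-2) = 68.537709; V(3,-1) = 43.341049; V(3,+0) = 5.130000; V(3,+1) = 0.000000; V(3,+2) = 0.000000; V(3,+3) = 0.000000
Backward induction: V(k, j) = exp(-r*dt) * [p_u * V(k+1, j+1) + p_m * V(k+1, j) + p_d * V(k+1, j-1)]
  V(2,-2) = exp(-r*dt) * [p_u*43.341049 + p_m*68.537709 + p_d*85.152581] = 65.986042
  V(2,-1) = exp(-r*dt) * [p_u*5.130000 + p_m*43.341049 + p_d*68.537709] = 40.789996
  V(2,+0) = exp(-r*dt) * [p_u*0.000000 + p_m*5.130000 + p_d*43.341049] = 10.763177
  V(2,+1) = exp(-r*dt) * [p_u*0.000000 + p_m*0.000000 + p_d*5.130000] = 0.877973
  V(2,+2) = exp(-r*dt) * [p_u*0.000000 + p_m*0.000000 + p_d*0.000000] = 0.000000
  V(1,-1) = exp(-r*dt) * [p_u*10.763177 + p_m*40.789996 + p_d*65.986042] = 39.562374
  V(1,+0) = exp(-r*dt) * [p_u*0.877973 + p_m*10.763177 + p_d*40.789996] = 14.136340
  V(1,+1) = exp(-r*dt) * [p_u*0.000000 + p_m*0.877973 + p_d*10.763177] = 2.414641
  V(0,+0) = exp(-r*dt) * [p_u*2.414641 + p_m*14.136340 + p_d*39.562374] = 16.364165


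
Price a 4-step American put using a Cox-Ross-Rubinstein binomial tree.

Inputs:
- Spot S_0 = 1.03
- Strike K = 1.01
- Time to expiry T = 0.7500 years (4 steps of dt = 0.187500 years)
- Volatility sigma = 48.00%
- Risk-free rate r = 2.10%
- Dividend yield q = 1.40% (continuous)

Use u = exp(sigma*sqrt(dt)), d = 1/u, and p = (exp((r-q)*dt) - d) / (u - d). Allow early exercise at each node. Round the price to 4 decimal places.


dt = T/N = 0.187500
u = exp(sigma*sqrt(dt)) = 1.231024; d = 1/u = 0.812332
p = (exp((r-q)*dt) - d) / (u - d) = 0.451362
Discount per step: exp(-r*dt) = 0.996070
Stock lattice S(k, i) with i counting down-moves:
  k=0: S(0,0) = 1.0300
  k=1: S(1,0) = 1.2680; S(1,1) = 0.8367
  k=2: S(2,0) = 1.5609; S(2,1) = 1.0300; S(2,2) = 0.6797
  k=3: S(3,0) = 1.9215; S(3,1) = 1.2680; S(3,2) = 0.8367; S(3,3) = 0.5521
  k=4: S(4,0) = 2.3654; S(4,1) = 1.5609; S(4,2) = 1.0300; S(4,3) = 0.6797; S(4,4) = 0.4485
Terminal payoffs V(N, i) = max(K - S_T, 0):
  V(4,0) = 0.000000; V(4,1) = 0.000000; V(4,2) = 0.000000; V(4,3) = 0.330320; V(4,4) = 0.561491
Backward induction: V(k, i) = exp(-r*dt) * [p * V(k+1, i) + (1-p) * V(k+1, i+1)]; then take max(V_cont, immediate exercise) for American.
  V(3,0) = exp(-r*dt) * [p*0.000000 + (1-p)*0.000000] = 0.000000; exercise = 0.000000; V(3,0) = max -> 0.000000
  V(3,1) = exp(-r*dt) * [p*0.000000 + (1-p)*0.000000] = 0.000000; exercise = 0.000000; V(3,1) = max -> 0.000000
  V(3,2) = exp(-r*dt) * [p*0.000000 + (1-p)*0.330320] = 0.180514; exercise = 0.173298; V(3,2) = max -> 0.180514
  V(3,3) = exp(-r*dt) * [p*0.330320 + (1-p)*0.561491] = 0.455353; exercise = 0.457874; V(3,3) = max -> 0.457874
  V(2,0) = exp(-r*dt) * [p*0.000000 + (1-p)*0.000000] = 0.000000; exercise = 0.000000; V(2,0) = max -> 0.000000
  V(2,1) = exp(-r*dt) * [p*0.000000 + (1-p)*0.180514] = 0.098648; exercise = 0.000000; V(2,1) = max -> 0.098648
  V(2,2) = exp(-r*dt) * [p*0.180514 + (1-p)*0.457874] = 0.331377; exercise = 0.330320; V(2,2) = max -> 0.331377
  V(1,0) = exp(-r*dt) * [p*0.000000 + (1-p)*0.098648] = 0.053909; exercise = 0.000000; V(1,0) = max -> 0.053909
  V(1,1) = exp(-r*dt) * [p*0.098648 + (1-p)*0.331377] = 0.225443; exercise = 0.173298; V(1,1) = max -> 0.225443
  V(0,0) = exp(-r*dt) * [p*0.053909 + (1-p)*0.225443] = 0.147437; exercise = 0.000000; V(0,0) = max -> 0.147437

Answer: Price = V(0,0) = 0.1474


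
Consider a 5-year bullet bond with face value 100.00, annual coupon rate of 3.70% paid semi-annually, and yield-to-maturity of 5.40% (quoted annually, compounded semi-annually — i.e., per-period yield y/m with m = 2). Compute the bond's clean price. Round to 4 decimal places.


Coupon per period c = face * coupon_rate / m = 1.850000
Periods per year m = 2; per-period yield y/m = 0.027000
Number of cashflows N = 10
Cashflows (t years, CF_t, discount factor 1/(1+y/m)^(m*t), PV):
  t = 0.5000: CF_t = 1.850000, DF = 0.973710, PV = 1.801363
  t = 1.0000: CF_t = 1.850000, DF = 0.948111, PV = 1.754005
  t = 1.5000: CF_t = 1.850000, DF = 0.923185, PV = 1.707892
  t = 2.0000: CF_t = 1.850000, DF = 0.898914, PV = 1.662991
  t = 2.5000: CF_t = 1.850000, DF = 0.875282, PV = 1.619271
  t = 3.0000: CF_t = 1.850000, DF = 0.852270, PV = 1.576700
  t = 3.5000: CF_t = 1.850000, DF = 0.829864, PV = 1.535248
  t = 4.0000: CF_t = 1.850000, DF = 0.808047, PV = 1.494886
  t = 4.5000: CF_t = 1.850000, DF = 0.786803, PV = 1.455586
  t = 5.0000: CF_t = 101.850000, DF = 0.766118, PV = 78.029100
Price P = sum_t PV_t = 92.637042

Answer: Price = 92.6370


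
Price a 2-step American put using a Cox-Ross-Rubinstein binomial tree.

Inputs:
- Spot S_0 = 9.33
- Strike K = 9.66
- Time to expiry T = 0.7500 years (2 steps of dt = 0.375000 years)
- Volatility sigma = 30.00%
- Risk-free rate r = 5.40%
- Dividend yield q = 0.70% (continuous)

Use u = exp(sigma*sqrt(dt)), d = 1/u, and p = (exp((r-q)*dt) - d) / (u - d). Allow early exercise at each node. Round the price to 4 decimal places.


Answer: Price = V(0,0) = 1.0038

Derivation:
dt = T/N = 0.375000
u = exp(sigma*sqrt(dt)) = 1.201669; d = 1/u = 0.832176
p = (exp((r-q)*dt) - d) / (u - d) = 0.502324
Discount per step: exp(-r*dt) = 0.979954
Stock lattice S(k, i) with i counting down-moves:
  k=0: S(0,0) = 9.3300
  k=1: S(1,0) = 11.2116; S(1,1) = 7.7642
  k=2: S(2,0) = 13.4726; S(2,1) = 9.3300; S(2,2) = 6.4612
Terminal payoffs V(N, i) = max(K - S_T, 0):
  V(2,0) = 0.000000; V(2,1) = 0.330000; V(2,2) = 3.198823
Backward induction: V(k, i) = exp(-r*dt) * [p * V(k+1, i) + (1-p) * V(k+1, i+1)]; then take max(V_cont, immediate exercise) for American.
  V(1,0) = exp(-r*dt) * [p*0.000000 + (1-p)*0.330000] = 0.160941; exercise = 0.000000; V(1,0) = max -> 0.160941
  V(1,1) = exp(-r*dt) * [p*0.330000 + (1-p)*3.198823] = 1.722508; exercise = 1.895801; V(1,1) = max -> 1.895801
  V(0,0) = exp(-r*dt) * [p*0.160941 + (1-p)*1.895801] = 1.003805; exercise = 0.330000; V(0,0) = max -> 1.003805


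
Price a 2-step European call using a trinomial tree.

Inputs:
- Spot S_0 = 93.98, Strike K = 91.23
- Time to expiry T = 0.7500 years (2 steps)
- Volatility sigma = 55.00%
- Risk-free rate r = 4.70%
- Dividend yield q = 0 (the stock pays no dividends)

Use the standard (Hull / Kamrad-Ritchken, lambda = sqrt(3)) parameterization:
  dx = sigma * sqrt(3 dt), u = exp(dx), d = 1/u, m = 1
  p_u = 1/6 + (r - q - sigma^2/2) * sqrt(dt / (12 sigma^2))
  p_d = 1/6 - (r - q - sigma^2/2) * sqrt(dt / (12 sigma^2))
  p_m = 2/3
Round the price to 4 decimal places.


Answer: Price = V(0,0) = 18.1557

Derivation:
dt = T/N = 0.375000; dx = sigma*sqrt(3*dt) = 0.583363
u = exp(dx) = 1.792055; d = 1/u = 0.558019
p_u = 0.133159, p_m = 0.666667, p_d = 0.200174
Discount per step: exp(-r*dt) = 0.982529
Stock lattice S(k, j) with j the centered position index:
  k=0: S(0,+0) = 93.9800
  k=1: S(1,-1) = 52.4426; S(1,+0) = 93.9800; S(1,+1) = 168.4173
  k=2: S(2,-2) = 29.2639; S(2,-1) = 52.4426; S(2,+0) = 93.9800; S(2,+1) = 168.4173; S(2,+2) = 301.8132
Terminal payoffs V(N, j) = max(S_T - K, 0):
  V(2,-2) = 0.000000; V(2,-1) = 0.000000; V(2,+0) = 2.750000; V(2,+1) = 77.187344; V(2,+2) = 210.583170
Backward induction: V(k, j) = exp(-r*dt) * [p_u * V(k+1, j+1) + p_m * V(k+1, j) + p_d * V(k+1, j-1)]
  V(1,-1) = exp(-r*dt) * [p_u*2.750000 + p_m*0.000000 + p_d*0.000000] = 0.359791
  V(1,+0) = exp(-r*dt) * [p_u*77.187344 + p_m*2.750000 + p_d*0.000000] = 11.899961
  V(1,+1) = exp(-r*dt) * [p_u*210.583170 + p_m*77.187344 + p_d*2.750000] = 78.651328
  V(0,+0) = exp(-r*dt) * [p_u*78.651328 + p_m*11.899961 + p_d*0.359791] = 18.155666


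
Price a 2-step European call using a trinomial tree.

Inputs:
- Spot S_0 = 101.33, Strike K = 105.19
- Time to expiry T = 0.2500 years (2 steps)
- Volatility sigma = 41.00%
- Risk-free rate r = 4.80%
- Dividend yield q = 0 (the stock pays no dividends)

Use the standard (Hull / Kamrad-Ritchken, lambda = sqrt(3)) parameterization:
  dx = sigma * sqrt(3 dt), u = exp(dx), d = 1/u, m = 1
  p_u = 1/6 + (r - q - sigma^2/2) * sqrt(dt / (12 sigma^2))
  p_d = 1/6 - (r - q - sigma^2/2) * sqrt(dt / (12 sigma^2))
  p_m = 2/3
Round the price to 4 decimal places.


Answer: Price = V(0,0) = 6.7353

Derivation:
dt = T/N = 0.125000; dx = sigma*sqrt(3*dt) = 0.251073
u = exp(dx) = 1.285404; d = 1/u = 0.777966
p_u = 0.157693, p_m = 0.666667, p_d = 0.175641
Discount per step: exp(-r*dt) = 0.994018
Stock lattice S(k, j) with j the centered position index:
  k=0: S(0,+0) = 101.3300
  k=1: S(1,-1) = 78.8313; S(1,+0) = 101.3300; S(1,+1) = 130.2499
  k=2: S(2,-2) = 61.3280; S(2,-1) = 78.8313; S(2,+0) = 101.3300; S(2,+1) = 130.2499; S(2,+2) = 167.4237
Terminal payoffs V(N, j) = max(S_T - K, 0):
  V(2,-2) = 0.000000; V(2,-1) = 0.000000; V(2,+0) = 0.000000; V(2,+1) = 25.059939; V(2,+2) = 62.233732
Backward induction: V(k, j) = exp(-r*dt) * [p_u * V(k+1, j+1) + p_m * V(k+1, j) + p_d * V(k+1, j-1)]
  V(1,-1) = exp(-r*dt) * [p_u*0.000000 + p_m*0.000000 + p_d*0.000000] = 0.000000
  V(1,+0) = exp(-r*dt) * [p_u*25.059939 + p_m*0.000000 + p_d*0.000000] = 3.928129
  V(1,+1) = exp(-r*dt) * [p_u*62.233732 + p_m*25.059939 + p_d*0.000000] = 26.361784
  V(0,+0) = exp(-r*dt) * [p_u*26.361784 + p_m*3.928129 + p_d*0.000000] = 6.735280


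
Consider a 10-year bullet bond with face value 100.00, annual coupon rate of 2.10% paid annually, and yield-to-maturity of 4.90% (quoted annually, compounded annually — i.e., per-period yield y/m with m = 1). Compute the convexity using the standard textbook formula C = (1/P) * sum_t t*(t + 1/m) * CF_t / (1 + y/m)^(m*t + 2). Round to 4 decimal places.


Answer: Convexity = 86.5964

Derivation:
Coupon per period c = face * coupon_rate / m = 2.100000
Periods per year m = 1; per-period yield y/m = 0.049000
Number of cashflows N = 10
Cashflows (t years, CF_t, discount factor 1/(1+y/m)^(m*t), PV):
  t = 1.0000: CF_t = 2.100000, DF = 0.953289, PV = 2.001907
  t = 2.0000: CF_t = 2.100000, DF = 0.908760, PV = 1.908395
  t = 3.0000: CF_t = 2.100000, DF = 0.866310, PV = 1.819252
  t = 4.0000: CF_t = 2.100000, DF = 0.825844, PV = 1.734273
  t = 5.0000: CF_t = 2.100000, DF = 0.787268, PV = 1.653263
  t = 6.0000: CF_t = 2.100000, DF = 0.750494, PV = 1.576037
  t = 7.0000: CF_t = 2.100000, DF = 0.715437, PV = 1.502418
  t = 8.0000: CF_t = 2.100000, DF = 0.682018, PV = 1.432239
  t = 9.0000: CF_t = 2.100000, DF = 0.650161, PV = 1.365337
  t = 10.0000: CF_t = 102.100000, DF = 0.619791, PV = 63.280640
Price P = sum_t PV_t = 78.273759
Convexity numerator sum_t t*(t + 1/m) * CF_t / (1+y/m)^(m*t + 2):
  t = 1.0000: term = 3.638504
  t = 2.0000: term = 10.405635
  t = 3.0000: term = 19.839152
  t = 4.0000: term = 31.520737
  t = 5.0000: term = 45.072550
  t = 6.0000: term = 60.154023
  t = 7.0000: term = 76.458879
  t = 8.0000: term = 93.712367
  t = 9.0000: term = 111.668693
  t = 10.0000: term = 6325.757935
Convexity = (1/P) * sum = 6778.228476 / 78.273759 = 86.596434


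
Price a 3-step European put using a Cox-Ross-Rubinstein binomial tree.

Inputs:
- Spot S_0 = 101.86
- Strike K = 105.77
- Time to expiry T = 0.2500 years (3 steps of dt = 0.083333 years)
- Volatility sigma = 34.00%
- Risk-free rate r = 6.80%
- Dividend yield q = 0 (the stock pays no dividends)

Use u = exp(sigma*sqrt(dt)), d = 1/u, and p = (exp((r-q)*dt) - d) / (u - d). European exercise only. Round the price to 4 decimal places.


dt = T/N = 0.083333
u = exp(sigma*sqrt(dt)) = 1.103128; d = 1/u = 0.906513
p = (exp((r-q)*dt) - d) / (u - d) = 0.504385
Discount per step: exp(-r*dt) = 0.994349
Stock lattice S(k, i) with i counting down-moves:
  k=0: S(0,0) = 101.8600
  k=1: S(1,0) = 112.3646; S(1,1) = 92.3374
  k=2: S(2,0) = 123.9525; S(2,1) = 101.8600; S(2,2) = 83.7051
  k=3: S(3,0) = 136.7354; S(3,1) = 112.3646; S(3,2) = 92.3374; S(3,3) = 75.8798
Terminal payoffs V(N, i) = max(K - S_T, 0):
  V(3,0) = 0.000000; V(3,1) = 0.000000; V(3,2) = 13.432552; V(3,3) = 29.890187
Backward induction: V(k, i) = exp(-r*dt) * [p * V(k+1, i) + (1-p) * V(k+1, i+1)].
  V(2,0) = exp(-r*dt) * [p*0.000000 + (1-p)*0.000000] = 0.000000
  V(2,1) = exp(-r*dt) * [p*0.000000 + (1-p)*13.432552] = 6.619752
  V(2,2) = exp(-r*dt) * [p*13.432552 + (1-p)*29.890187] = 21.467205
  V(1,0) = exp(-r*dt) * [p*0.000000 + (1-p)*6.619752] = 3.262307
  V(1,1) = exp(-r*dt) * [p*6.619752 + (1-p)*21.467205] = 13.899381
  V(0,0) = exp(-r*dt) * [p*3.262307 + (1-p)*13.899381] = 8.485973

Answer: Price = V(0,0) = 8.4860


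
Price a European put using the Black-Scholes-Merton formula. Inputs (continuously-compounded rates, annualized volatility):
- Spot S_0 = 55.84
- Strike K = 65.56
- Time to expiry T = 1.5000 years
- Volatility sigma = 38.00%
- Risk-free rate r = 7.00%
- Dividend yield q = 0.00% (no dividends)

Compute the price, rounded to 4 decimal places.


d1 = (ln(S/K) + (r - q + 0.5*sigma^2) * T) / (sigma * sqrt(T)) = 0.11350313
d2 = d1 - sigma * sqrt(T) = -0.35189992
exp(-rT) = 0.90032452; exp(-qT) = 1.00000000
P = K * exp(-rT) * N(-d2) - S_0 * exp(-qT) * N(-d1)
N(-d1) = 0.45481584; N(-d2) = 0.63754334
P = 65.5600 * 0.90032452 * 0.63754334 - 55.8400 * 1.00000000 * 0.45481584 = 12.2343

Answer: Price = 12.2343


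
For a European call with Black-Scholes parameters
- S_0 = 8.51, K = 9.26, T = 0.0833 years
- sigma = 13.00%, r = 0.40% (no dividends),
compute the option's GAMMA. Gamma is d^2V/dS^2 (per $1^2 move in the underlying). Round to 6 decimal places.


Answer: Gamma = 0.105483

Derivation:
d1 = -2.2234658934; d2 = -2.2609861546
phi(d1) = 0.0336804132; exp(-qT) = 1.0000000000; exp(-rT) = 0.9996668555
Gamma = exp(-qT) * phi(d1) / (S * sigma * sqrt(T)) = 1.0000000000 * 0.0336804132 / (8.5100 * 0.1300 * 0.2886173938) = 0.105483


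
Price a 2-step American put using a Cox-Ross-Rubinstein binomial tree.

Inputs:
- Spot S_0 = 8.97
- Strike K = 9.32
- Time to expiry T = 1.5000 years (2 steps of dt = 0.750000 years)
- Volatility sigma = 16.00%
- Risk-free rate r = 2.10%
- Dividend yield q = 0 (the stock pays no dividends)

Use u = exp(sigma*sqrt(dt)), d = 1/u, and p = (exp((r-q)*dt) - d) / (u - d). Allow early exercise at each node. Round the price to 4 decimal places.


dt = T/N = 0.750000
u = exp(sigma*sqrt(dt)) = 1.148623; d = 1/u = 0.870607
p = (exp((r-q)*dt) - d) / (u - d) = 0.522514
Discount per step: exp(-r*dt) = 0.984373
Stock lattice S(k, i) with i counting down-moves:
  k=0: S(0,0) = 8.9700
  k=1: S(1,0) = 10.3032; S(1,1) = 7.8093
  k=2: S(2,0) = 11.8344; S(2,1) = 8.9700; S(2,2) = 6.7989
Terminal payoffs V(N, i) = max(K - S_T, 0):
  V(2,0) = 0.000000; V(2,1) = 0.350000; V(2,2) = 2.521122
Backward induction: V(k, i) = exp(-r*dt) * [p * V(k+1, i) + (1-p) * V(k+1, i+1)]; then take max(V_cont, immediate exercise) for American.
  V(1,0) = exp(-r*dt) * [p*0.000000 + (1-p)*0.350000] = 0.164508; exercise = 0.000000; V(1,0) = max -> 0.164508
  V(1,1) = exp(-r*dt) * [p*0.350000 + (1-p)*2.521122] = 1.365011; exercise = 1.510651; V(1,1) = max -> 1.510651
  V(0,0) = exp(-r*dt) * [p*0.164508 + (1-p)*1.510651] = 0.794657; exercise = 0.350000; V(0,0) = max -> 0.794657

Answer: Price = V(0,0) = 0.7947


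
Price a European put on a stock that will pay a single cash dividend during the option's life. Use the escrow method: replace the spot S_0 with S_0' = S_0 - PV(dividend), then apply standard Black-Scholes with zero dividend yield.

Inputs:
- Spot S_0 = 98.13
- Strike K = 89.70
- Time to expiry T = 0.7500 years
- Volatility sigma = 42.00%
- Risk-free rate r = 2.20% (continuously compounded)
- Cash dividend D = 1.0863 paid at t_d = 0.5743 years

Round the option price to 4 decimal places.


Answer: Price = 9.4082

Derivation:
PV(D) = D * exp(-r * t_d) = 1.0863 * 0.98744488 = 1.07266137
S_0' = S_0 - PV(D) = 98.1300 - 1.07266137 = 97.05733863
d1 = (ln(S_0'/K) + (r + sigma^2/2)*T) / (sigma*sqrt(T)) = 0.44395804
d2 = d1 - sigma*sqrt(T) = 0.08022737
exp(-rT) = 0.98363538
N(-d1) = 0.32853646; N(-d2) = 0.46802821
P = K * exp(-rT) * N(-d2) - S_0' * N(-d1) = 89.7000 * 0.98363538 * 0.46802821 - 97.05733863 * 0.32853646 = 9.4082


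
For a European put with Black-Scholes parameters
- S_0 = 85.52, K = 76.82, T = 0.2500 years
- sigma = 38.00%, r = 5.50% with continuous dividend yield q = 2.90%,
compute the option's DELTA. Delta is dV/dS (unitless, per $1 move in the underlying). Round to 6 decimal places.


Answer: Delta = -0.242120

Derivation:
d1 = 0.6938697042; d2 = 0.5038697042
phi(d1) = 0.3135908662; exp(-qT) = 0.9927762179; exp(-rT) = 0.9863440995
N(-d1) = 0.2438819622
Delta = -exp(-qT) * N(-d1) = -0.9927762179 * 0.2438819622 = -0.242120


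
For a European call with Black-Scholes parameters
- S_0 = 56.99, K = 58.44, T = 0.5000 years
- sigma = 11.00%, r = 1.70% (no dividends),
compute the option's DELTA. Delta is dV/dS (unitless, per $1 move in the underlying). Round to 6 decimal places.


Answer: Delta = 0.430601

Derivation:
d1 = -0.1748453043; d2 = -0.2526270502
phi(d1) = 0.3928906408; exp(-qT) = 1.0000000000; exp(-rT) = 0.9915360229
N(d1) = 0.4306005945
Delta = exp(-qT) * N(d1) = 1.0000000000 * 0.4306005945 = 0.430601


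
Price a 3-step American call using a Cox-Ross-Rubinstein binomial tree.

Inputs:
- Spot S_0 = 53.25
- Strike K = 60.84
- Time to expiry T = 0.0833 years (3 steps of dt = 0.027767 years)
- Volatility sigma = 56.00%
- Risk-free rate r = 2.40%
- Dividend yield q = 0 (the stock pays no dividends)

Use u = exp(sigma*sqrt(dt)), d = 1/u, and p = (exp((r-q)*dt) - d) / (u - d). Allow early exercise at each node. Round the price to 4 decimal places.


dt = T/N = 0.027767
u = exp(sigma*sqrt(dt)) = 1.097807; d = 1/u = 0.910907
p = (exp((r-q)*dt) - d) / (u - d) = 0.480255
Discount per step: exp(-r*dt) = 0.999334
Stock lattice S(k, i) with i counting down-moves:
  k=0: S(0,0) = 53.2500
  k=1: S(1,0) = 58.4582; S(1,1) = 48.5058
  k=2: S(2,0) = 64.1759; S(2,1) = 53.2500; S(2,2) = 44.1843
  k=3: S(3,0) = 70.4527; S(3,1) = 58.4582; S(3,2) = 48.5058; S(3,3) = 40.2477
Terminal payoffs V(N, i) = max(S_T - K, 0):
  V(3,0) = 9.612717; V(3,1) = 0.000000; V(3,2) = 0.000000; V(3,3) = 0.000000
Backward induction: V(k, i) = exp(-r*dt) * [p * V(k+1, i) + (1-p) * V(k+1, i+1)]; then take max(V_cont, immediate exercise) for American.
  V(2,0) = exp(-r*dt) * [p*9.612717 + (1-p)*0.000000] = 4.613480; exercise = 3.335860; V(2,0) = max -> 4.613480
  V(2,1) = exp(-r*dt) * [p*0.000000 + (1-p)*0.000000] = 0.000000; exercise = 0.000000; V(2,1) = max -> 0.000000
  V(2,2) = exp(-r*dt) * [p*0.000000 + (1-p)*0.000000] = 0.000000; exercise = 0.000000; V(2,2) = max -> 0.000000
  V(1,0) = exp(-r*dt) * [p*4.613480 + (1-p)*0.000000] = 2.214170; exercise = 0.000000; V(1,0) = max -> 2.214170
  V(1,1) = exp(-r*dt) * [p*0.000000 + (1-p)*0.000000] = 0.000000; exercise = 0.000000; V(1,1) = max -> 0.000000
  V(0,0) = exp(-r*dt) * [p*2.214170 + (1-p)*0.000000] = 1.062658; exercise = 0.000000; V(0,0) = max -> 1.062658

Answer: Price = V(0,0) = 1.0627


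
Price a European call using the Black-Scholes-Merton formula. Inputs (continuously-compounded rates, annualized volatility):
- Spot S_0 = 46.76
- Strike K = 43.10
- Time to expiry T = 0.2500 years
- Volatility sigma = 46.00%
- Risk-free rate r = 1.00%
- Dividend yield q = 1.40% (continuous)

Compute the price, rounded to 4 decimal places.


Answer: Price = 6.1507

Derivation:
d1 = (ln(S/K) + (r - q + 0.5*sigma^2) * T) / (sigma * sqrt(T)) = 0.46502235
d2 = d1 - sigma * sqrt(T) = 0.23502235
exp(-rT) = 0.99750312; exp(-qT) = 0.99650612
C = S_0 * exp(-qT) * N(d1) - K * exp(-rT) * N(d2)
N(d1) = 0.67904227; N(d2) = 0.59290431
C = 46.7600 * 0.99650612 * 0.67904227 - 43.1000 * 0.99750312 * 0.59290431 = 6.1507


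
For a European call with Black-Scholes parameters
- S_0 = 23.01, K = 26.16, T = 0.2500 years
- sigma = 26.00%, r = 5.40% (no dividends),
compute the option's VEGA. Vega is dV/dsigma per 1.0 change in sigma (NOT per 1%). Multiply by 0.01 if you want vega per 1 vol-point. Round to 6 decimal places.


Answer: Vega = 3.284458

Derivation:
d1 = -0.8180970965; d2 = -0.9480970965
phi(d1) = 0.2854809541; exp(-qT) = 1.0000000000; exp(-rT) = 0.9865907163
Vega = S * exp(-qT) * phi(d1) * sqrt(T) = 23.0100 * 1.0000000000 * 0.2854809541 * 0.5000000000 = 3.284458


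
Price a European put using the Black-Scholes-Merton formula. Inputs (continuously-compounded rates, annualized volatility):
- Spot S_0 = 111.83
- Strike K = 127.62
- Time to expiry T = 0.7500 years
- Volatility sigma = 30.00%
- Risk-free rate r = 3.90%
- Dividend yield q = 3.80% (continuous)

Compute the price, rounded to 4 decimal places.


Answer: Price = 21.1415

Derivation:
d1 = (ln(S/K) + (r - q + 0.5*sigma^2) * T) / (sigma * sqrt(T)) = -0.37557496
d2 = d1 - sigma * sqrt(T) = -0.63538258
exp(-rT) = 0.97117364; exp(-qT) = 0.97190229
P = K * exp(-rT) * N(-d2) - S_0 * exp(-qT) * N(-d1)
N(-d1) = 0.64638355; N(-d2) = 0.73741054
P = 127.6200 * 0.97117364 * 0.73741054 - 111.8300 * 0.97190229 * 0.64638355 = 21.1415


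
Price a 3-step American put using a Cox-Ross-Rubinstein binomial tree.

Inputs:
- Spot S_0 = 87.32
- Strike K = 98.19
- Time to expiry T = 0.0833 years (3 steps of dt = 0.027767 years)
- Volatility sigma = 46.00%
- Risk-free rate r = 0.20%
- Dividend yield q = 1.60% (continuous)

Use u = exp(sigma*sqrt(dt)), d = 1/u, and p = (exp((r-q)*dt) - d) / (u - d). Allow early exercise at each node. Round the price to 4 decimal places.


dt = T/N = 0.027767
u = exp(sigma*sqrt(dt)) = 1.079666; d = 1/u = 0.926213
p = (exp((r-q)*dt) - d) / (u - d) = 0.478314
Discount per step: exp(-r*dt) = 0.999944
Stock lattice S(k, i) with i counting down-moves:
  k=0: S(0,0) = 87.3200
  k=1: S(1,0) = 94.2764; S(1,1) = 80.8769
  k=2: S(2,0) = 101.7870; S(2,1) = 87.3200; S(2,2) = 74.9092
  k=3: S(3,0) = 109.8959; S(3,1) = 94.2764; S(3,2) = 80.8769; S(3,3) = 69.3819
Terminal payoffs V(N, i) = max(K - S_T, 0):
  V(3,0) = 0.000000; V(3,1) = 3.913603; V(3,2) = 17.313104; V(3,3) = 28.808134
Backward induction: V(k, i) = exp(-r*dt) * [p * V(k+1, i) + (1-p) * V(k+1, i+1)]; then take max(V_cont, immediate exercise) for American.
  V(2,0) = exp(-r*dt) * [p*0.000000 + (1-p)*3.913603] = 2.041559; exercise = 0.000000; V(2,0) = max -> 2.041559
  V(2,1) = exp(-r*dt) * [p*3.913603 + (1-p)*17.313104] = 10.903332; exercise = 10.870000; V(2,1) = max -> 10.903332
  V(2,2) = exp(-r*dt) * [p*17.313104 + (1-p)*28.808134] = 23.308608; exercise = 23.280788; V(2,2) = max -> 23.308608
  V(1,0) = exp(-r*dt) * [p*2.041559 + (1-p)*10.903332] = 6.664254; exercise = 3.913603; V(1,0) = max -> 6.664254
  V(1,1) = exp(-r*dt) * [p*10.903332 + (1-p)*23.308608] = 17.374029; exercise = 17.313104; V(1,1) = max -> 17.374029
  V(0,0) = exp(-r*dt) * [p*6.664254 + (1-p)*17.374029] = 12.250715; exercise = 10.870000; V(0,0) = max -> 12.250715

Answer: Price = V(0,0) = 12.2507


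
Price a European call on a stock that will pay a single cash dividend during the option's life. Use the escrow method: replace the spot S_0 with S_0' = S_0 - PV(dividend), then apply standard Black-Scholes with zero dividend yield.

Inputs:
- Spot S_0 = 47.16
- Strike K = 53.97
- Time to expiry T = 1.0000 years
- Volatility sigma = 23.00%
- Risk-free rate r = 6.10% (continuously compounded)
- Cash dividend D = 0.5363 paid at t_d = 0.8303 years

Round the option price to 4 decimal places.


PV(D) = D * exp(-r * t_d) = 0.5363 * 0.95061294 = 0.50981372
S_0' = S_0 - PV(D) = 47.1600 - 0.50981372 = 46.65018628
d1 = (ln(S_0'/K) + (r + sigma^2/2)*T) / (sigma*sqrt(T)) = -0.25348442
d2 = d1 - sigma*sqrt(T) = -0.48348442
exp(-rT) = 0.94082324
N(d1) = 0.39994695; N(d2) = 0.31437591
C = S_0' * N(d1) - K * exp(-rT) * N(d2) = 46.65018628 * 0.39994695 - 53.9700 * 0.94082324 * 0.31437591 = 2.6948

Answer: Price = 2.6948


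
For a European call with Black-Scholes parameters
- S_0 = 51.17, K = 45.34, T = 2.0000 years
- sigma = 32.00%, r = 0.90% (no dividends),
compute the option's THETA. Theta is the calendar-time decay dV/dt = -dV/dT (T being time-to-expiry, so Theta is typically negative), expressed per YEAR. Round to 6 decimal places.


Answer: Theta = -2.216667

Derivation:
d1 = 0.5333436374; d2 = 0.0807952975
phi(d1) = 0.3460519914; exp(-qT) = 1.0000000000; exp(-rT) = 0.9821610324
Theta = -S*exp(-qT)*phi(d1)*sigma/(2*sqrt(T)) - r*K*exp(-rT)*N(d2) + q*S*exp(-qT)*N(d1)
N(d1) = 0.7031021372; N(d2) = 0.5321976260; sqrt(T) = 1.4142135624
Term 1 = -51.1700 * 1.0000000000 * 0.3460519914 * 0.3200 / (2 * 1.4142135624) = -2.0033727149
Term 2 = -0.0090 * 45.3400 * 0.9821610324 * 0.5321976260 = -0.2132945003
Term 3 = 0 (no dividend yield, q = 0)
Theta = -2.0033727149 + (-0.2132945003) + (0.0000000000) = -2.216667


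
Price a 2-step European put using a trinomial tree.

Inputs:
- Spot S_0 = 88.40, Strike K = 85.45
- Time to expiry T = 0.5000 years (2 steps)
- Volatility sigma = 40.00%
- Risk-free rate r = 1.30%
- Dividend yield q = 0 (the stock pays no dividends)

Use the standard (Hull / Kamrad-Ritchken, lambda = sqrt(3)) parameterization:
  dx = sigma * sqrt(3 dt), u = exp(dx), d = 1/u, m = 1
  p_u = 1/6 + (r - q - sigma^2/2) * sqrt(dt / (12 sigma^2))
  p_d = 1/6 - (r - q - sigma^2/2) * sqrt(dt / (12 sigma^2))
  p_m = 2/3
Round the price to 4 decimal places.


dt = T/N = 0.250000; dx = sigma*sqrt(3*dt) = 0.346410
u = exp(dx) = 1.413982; d = 1/u = 0.707222
p_u = 0.142490, p_m = 0.666667, p_d = 0.190843
Discount per step: exp(-r*dt) = 0.996755
Stock lattice S(k, j) with j the centered position index:
  k=0: S(0,+0) = 88.4000
  k=1: S(1,-1) = 62.5185; S(1,+0) = 88.4000; S(1,+1) = 124.9960
  k=2: S(2,-2) = 44.2144; S(2,-1) = 62.5185; S(2,+0) = 88.4000; S(2,+1) = 124.9960; S(2,+2) = 176.7422
Terminal payoffs V(N, j) = max(K - S_T, 0):
  V(2,-2) = 41.235551; V(2,-1) = 22.931544; V(2,+0) = 0.000000; V(2,+1) = 0.000000; V(2,+2) = 0.000000
Backward induction: V(k, j) = exp(-r*dt) * [p_u * V(k+1, j+1) + p_m * V(k+1, j) + p_d * V(k+1, j-1)]
  V(1,-1) = exp(-r*dt) * [p_u*0.000000 + p_m*22.931544 + p_d*41.235551] = 23.082082
  V(1,+0) = exp(-r*dt) * [p_u*0.000000 + p_m*0.000000 + p_d*22.931544] = 4.362129
  V(1,+1) = exp(-r*dt) * [p_u*0.000000 + p_m*0.000000 + p_d*0.000000] = 0.000000
  V(0,+0) = exp(-r*dt) * [p_u*0.000000 + p_m*4.362129 + p_d*23.082082] = 7.289416

Answer: Price = V(0,0) = 7.2894


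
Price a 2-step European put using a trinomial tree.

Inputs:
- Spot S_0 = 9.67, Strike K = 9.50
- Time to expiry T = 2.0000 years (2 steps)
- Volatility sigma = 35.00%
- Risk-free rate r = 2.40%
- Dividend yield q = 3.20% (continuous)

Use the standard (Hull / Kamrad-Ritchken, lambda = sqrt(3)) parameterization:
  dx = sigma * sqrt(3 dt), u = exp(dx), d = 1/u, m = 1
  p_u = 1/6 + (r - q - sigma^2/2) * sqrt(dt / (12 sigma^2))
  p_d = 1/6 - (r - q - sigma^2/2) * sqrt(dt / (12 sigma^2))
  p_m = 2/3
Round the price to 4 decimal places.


Answer: Price = V(0,0) = 1.5180

Derivation:
dt = T/N = 1.000000; dx = sigma*sqrt(3*dt) = 0.606218
u = exp(dx) = 1.833484; d = 1/u = 0.545410
p_u = 0.109550, p_m = 0.666667, p_d = 0.223783
Discount per step: exp(-r*dt) = 0.976286
Stock lattice S(k, j) with j the centered position index:
  k=0: S(0,+0) = 9.6700
  k=1: S(1,-1) = 5.2741; S(1,+0) = 9.6700; S(1,+1) = 17.7298
  k=2: S(2,-2) = 2.8766; S(2,-1) = 5.2741; S(2,+0) = 9.6700; S(2,+1) = 17.7298; S(2,+2) = 32.5073
Terminal payoffs V(N, j) = max(K - S_T, 0):
  V(2,-2) = 6.623447; V(2,-1) = 4.225887; V(2,+0) = 0.000000; V(2,+1) = 0.000000; V(2,+2) = 0.000000
Backward induction: V(k, j) = exp(-r*dt) * [p_u * V(k+1, j+1) + p_m * V(k+1, j) + p_d * V(k+1, j-1)]
  V(1,-1) = exp(-r*dt) * [p_u*0.000000 + p_m*4.225887 + p_d*6.623447] = 4.197514
  V(1,+0) = exp(-r*dt) * [p_u*0.000000 + p_m*0.000000 + p_d*4.225887] = 0.923256
  V(1,+1) = exp(-r*dt) * [p_u*0.000000 + p_m*0.000000 + p_d*0.000000] = 0.000000
  V(0,+0) = exp(-r*dt) * [p_u*0.000000 + p_m*0.923256 + p_d*4.197514] = 1.517965


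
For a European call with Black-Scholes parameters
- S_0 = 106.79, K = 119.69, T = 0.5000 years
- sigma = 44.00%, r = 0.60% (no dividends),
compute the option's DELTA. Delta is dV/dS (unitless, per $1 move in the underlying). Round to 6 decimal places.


d1 = -0.2013350850; d2 = -0.5124620687
phi(d1) = 0.3909379445; exp(-qT) = 1.0000000000; exp(-rT) = 0.9970044955
N(d1) = 0.4202182852
Delta = exp(-qT) * N(d1) = 1.0000000000 * 0.4202182852 = 0.420218

Answer: Delta = 0.420218


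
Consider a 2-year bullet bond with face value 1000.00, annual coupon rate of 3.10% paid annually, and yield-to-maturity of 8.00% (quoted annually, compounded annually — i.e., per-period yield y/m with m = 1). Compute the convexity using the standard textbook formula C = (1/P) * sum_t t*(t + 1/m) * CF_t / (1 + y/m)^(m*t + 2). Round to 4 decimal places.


Answer: Convexity = 5.0362

Derivation:
Coupon per period c = face * coupon_rate / m = 31.000000
Periods per year m = 1; per-period yield y/m = 0.080000
Number of cashflows N = 2
Cashflows (t years, CF_t, discount factor 1/(1+y/m)^(m*t), PV):
  t = 1.0000: CF_t = 31.000000, DF = 0.925926, PV = 28.703704
  t = 2.0000: CF_t = 1031.000000, DF = 0.857339, PV = 883.916324
Price P = sum_t PV_t = 912.620027
Convexity numerator sum_t t*(t + 1/m) * CF_t / (1+y/m)^(m*t + 2):
  t = 1.0000: term = 49.217599
  t = 2.0000: term = 4546.894669
Convexity = (1/P) * sum = 4596.112268 / 912.620027 = 5.036173


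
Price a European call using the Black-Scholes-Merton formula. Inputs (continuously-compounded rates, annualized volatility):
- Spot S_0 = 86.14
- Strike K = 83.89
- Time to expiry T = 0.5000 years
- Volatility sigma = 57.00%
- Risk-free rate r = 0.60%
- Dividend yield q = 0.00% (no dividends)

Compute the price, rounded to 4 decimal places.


Answer: Price = 14.8442

Derivation:
d1 = (ln(S/K) + (r - q + 0.5*sigma^2) * T) / (sigma * sqrt(T)) = 0.27463646
d2 = d1 - sigma * sqrt(T) = -0.12841441
exp(-rT) = 0.99700450; exp(-qT) = 1.00000000
C = S_0 * exp(-qT) * N(d1) - K * exp(-rT) * N(d2)
N(d1) = 0.60820222; N(d2) = 0.44891052
C = 86.1400 * 1.00000000 * 0.60820222 - 83.8900 * 0.99700450 * 0.44891052 = 14.8442


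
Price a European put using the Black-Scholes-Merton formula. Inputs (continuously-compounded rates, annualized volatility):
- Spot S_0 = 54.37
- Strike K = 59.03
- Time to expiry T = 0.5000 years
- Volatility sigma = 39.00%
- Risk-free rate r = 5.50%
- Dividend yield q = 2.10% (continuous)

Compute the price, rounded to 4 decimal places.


d1 = (ln(S/K) + (r - q + 0.5*sigma^2) * T) / (sigma * sqrt(T)) = -0.09866228
d2 = d1 - sigma * sqrt(T) = -0.37443392
exp(-rT) = 0.97287468; exp(-qT) = 0.98955493
P = K * exp(-rT) * N(-d2) - S_0 * exp(-qT) * N(-d1)
N(-d1) = 0.53929679; N(-d2) = 0.64595924
P = 59.0300 * 0.97287468 * 0.64595924 - 54.3700 * 0.98955493 * 0.53929679 = 8.0814

Answer: Price = 8.0814


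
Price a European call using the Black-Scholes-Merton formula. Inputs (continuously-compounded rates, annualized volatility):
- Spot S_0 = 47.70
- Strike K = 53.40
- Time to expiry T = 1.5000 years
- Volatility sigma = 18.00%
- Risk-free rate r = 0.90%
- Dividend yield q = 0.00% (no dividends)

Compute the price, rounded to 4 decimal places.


d1 = (ln(S/K) + (r - q + 0.5*sigma^2) * T) / (sigma * sqrt(T)) = -0.34056684
d2 = d1 - sigma * sqrt(T) = -0.56102092
exp(-rT) = 0.98659072; exp(-qT) = 1.00000000
C = S_0 * exp(-qT) * N(d1) - K * exp(-rT) * N(d2)
N(d1) = 0.36671485; N(d2) = 0.28739164
C = 47.7000 * 1.00000000 * 0.36671485 - 53.4000 * 0.98659072 * 0.28739164 = 2.3514

Answer: Price = 2.3514


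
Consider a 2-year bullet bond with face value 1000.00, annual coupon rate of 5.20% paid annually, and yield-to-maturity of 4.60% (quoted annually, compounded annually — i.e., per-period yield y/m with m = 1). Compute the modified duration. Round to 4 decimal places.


Coupon per period c = face * coupon_rate / m = 52.000000
Periods per year m = 1; per-period yield y/m = 0.046000
Number of cashflows N = 2
Cashflows (t years, CF_t, discount factor 1/(1+y/m)^(m*t), PV):
  t = 1.0000: CF_t = 52.000000, DF = 0.956023, PV = 49.713193
  t = 2.0000: CF_t = 1052.000000, DF = 0.913980, PV = 961.506824
Price P = sum_t PV_t = 1011.220017
First compute Macaulay numerator sum_t t * PV_t:
  t * PV_t at t = 1.0000: 49.713193
  t * PV_t at t = 2.0000: 1923.013648
Macaulay duration D = 1972.726841 / 1011.220017 = 1.950838
Modified duration = D / (1 + y/m) = 1.950838 / (1 + 0.046000) = 1.865046

Answer: Modified duration = 1.8650


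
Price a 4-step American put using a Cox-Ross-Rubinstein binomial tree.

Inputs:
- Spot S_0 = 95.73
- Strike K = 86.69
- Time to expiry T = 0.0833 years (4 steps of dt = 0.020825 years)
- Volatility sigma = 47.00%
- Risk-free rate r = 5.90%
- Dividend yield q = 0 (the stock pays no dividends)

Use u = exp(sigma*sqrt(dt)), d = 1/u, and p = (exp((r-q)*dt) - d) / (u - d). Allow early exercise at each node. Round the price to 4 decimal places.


Answer: Price = V(0,0) = 1.7179

Derivation:
dt = T/N = 0.020825
u = exp(sigma*sqrt(dt)) = 1.070178; d = 1/u = 0.934424
p = (exp((r-q)*dt) - d) / (u - d) = 0.492107
Discount per step: exp(-r*dt) = 0.998772
Stock lattice S(k, i) with i counting down-moves:
  k=0: S(0,0) = 95.7300
  k=1: S(1,0) = 102.4481; S(1,1) = 89.4524
  k=2: S(2,0) = 109.6378; S(2,1) = 95.7300; S(2,2) = 83.5865
  k=3: S(3,0) = 117.3319; S(3,1) = 102.4481; S(3,2) = 89.4524; S(3,3) = 78.1052
  k=4: S(4,0) = 125.5661; S(4,1) = 109.6378; S(4,2) = 95.7300; S(4,3) = 83.5865; S(4,4) = 72.9834
Terminal payoffs V(N, i) = max(K - S_T, 0):
  V(4,0) = 0.000000; V(4,1) = 0.000000; V(4,2) = 0.000000; V(4,3) = 3.103539; V(4,4) = 13.706647
Backward induction: V(k, i) = exp(-r*dt) * [p * V(k+1, i) + (1-p) * V(k+1, i+1)]; then take max(V_cont, immediate exercise) for American.
  V(3,0) = exp(-r*dt) * [p*0.000000 + (1-p)*0.000000] = 0.000000; exercise = 0.000000; V(3,0) = max -> 0.000000
  V(3,1) = exp(-r*dt) * [p*0.000000 + (1-p)*0.000000] = 0.000000; exercise = 0.000000; V(3,1) = max -> 0.000000
  V(3,2) = exp(-r*dt) * [p*0.000000 + (1-p)*3.103539] = 1.574332; exercise = 0.000000; V(3,2) = max -> 1.574332
  V(3,3) = exp(-r*dt) * [p*3.103539 + (1-p)*13.706647] = 8.478365; exercise = 8.584813; V(3,3) = max -> 8.584813
  V(2,0) = exp(-r*dt) * [p*0.000000 + (1-p)*0.000000] = 0.000000; exercise = 0.000000; V(2,0) = max -> 0.000000
  V(2,1) = exp(-r*dt) * [p*0.000000 + (1-p)*1.574332] = 0.798611; exercise = 0.000000; V(2,1) = max -> 0.798611
  V(2,2) = exp(-r*dt) * [p*1.574332 + (1-p)*8.584813] = 5.128604; exercise = 3.103539; V(2,2) = max -> 5.128604
  V(1,0) = exp(-r*dt) * [p*0.000000 + (1-p)*0.798611] = 0.405111; exercise = 0.000000; V(1,0) = max -> 0.405111
  V(1,1) = exp(-r*dt) * [p*0.798611 + (1-p)*5.128604] = 2.994105; exercise = 0.000000; V(1,1) = max -> 2.994105
  V(0,0) = exp(-r*dt) * [p*0.405111 + (1-p)*2.994105] = 1.717932; exercise = 0.000000; V(0,0) = max -> 1.717932


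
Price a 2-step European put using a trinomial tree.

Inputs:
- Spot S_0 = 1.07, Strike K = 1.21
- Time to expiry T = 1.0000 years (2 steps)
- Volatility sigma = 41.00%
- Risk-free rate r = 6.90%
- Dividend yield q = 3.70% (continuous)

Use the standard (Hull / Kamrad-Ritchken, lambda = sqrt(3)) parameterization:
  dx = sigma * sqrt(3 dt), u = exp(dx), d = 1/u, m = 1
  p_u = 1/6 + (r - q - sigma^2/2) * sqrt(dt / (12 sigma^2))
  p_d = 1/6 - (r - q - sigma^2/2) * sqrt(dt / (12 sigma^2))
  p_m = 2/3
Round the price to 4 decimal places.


Answer: Price = V(0,0) = 0.2283

Derivation:
dt = T/N = 0.500000; dx = sigma*sqrt(3*dt) = 0.502145
u = exp(dx) = 1.652262; d = 1/u = 0.605231
p_u = 0.140753, p_m = 0.666667, p_d = 0.192580
Discount per step: exp(-r*dt) = 0.966088
Stock lattice S(k, j) with j the centered position index:
  k=0: S(0,+0) = 1.0700
  k=1: S(1,-1) = 0.6476; S(1,+0) = 1.0700; S(1,+1) = 1.7679
  k=2: S(2,-2) = 0.3919; S(2,-1) = 0.6476; S(2,+0) = 1.0700; S(2,+1) = 1.7679; S(2,+2) = 2.9211
Terminal payoffs V(N, j) = max(K - S_T, 0):
  V(2,-2) = 0.818054; V(2,-1) = 0.562403; V(2,+0) = 0.140000; V(2,+1) = 0.000000; V(2,+2) = 0.000000
Backward induction: V(k, j) = exp(-r*dt) * [p_u * V(k+1, j+1) + p_m * V(k+1, j) + p_d * V(k+1, j-1)]
  V(1,-1) = exp(-r*dt) * [p_u*0.140000 + p_m*0.562403 + p_d*0.818054] = 0.533457
  V(1,+0) = exp(-r*dt) * [p_u*0.000000 + p_m*0.140000 + p_d*0.562403] = 0.194803
  V(1,+1) = exp(-r*dt) * [p_u*0.000000 + p_m*0.000000 + p_d*0.140000] = 0.026047
  V(0,+0) = exp(-r*dt) * [p_u*0.026047 + p_m*0.194803 + p_d*0.533457] = 0.228256


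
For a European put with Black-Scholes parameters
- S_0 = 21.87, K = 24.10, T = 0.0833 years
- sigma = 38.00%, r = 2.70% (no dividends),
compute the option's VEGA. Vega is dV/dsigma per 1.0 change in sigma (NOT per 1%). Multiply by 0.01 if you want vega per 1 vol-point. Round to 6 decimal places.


Answer: Vega = 1.813941

Derivation:
d1 = -0.8099654615; d2 = -0.9196400711
phi(d1) = 0.2873769364; exp(-qT) = 1.0000000000; exp(-rT) = 0.9977534273
Vega = S * exp(-qT) * phi(d1) * sqrt(T) = 21.8700 * 1.0000000000 * 0.2873769364 * 0.2886173938 = 1.813941


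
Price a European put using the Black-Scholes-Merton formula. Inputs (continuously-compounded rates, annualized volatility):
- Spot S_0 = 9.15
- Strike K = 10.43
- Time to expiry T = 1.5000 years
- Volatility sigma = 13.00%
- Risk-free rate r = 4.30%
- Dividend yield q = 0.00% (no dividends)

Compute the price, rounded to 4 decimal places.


d1 = (ln(S/K) + (r - q + 0.5*sigma^2) * T) / (sigma * sqrt(T)) = -0.33763635
d2 = d1 - sigma * sqrt(T) = -0.49685318
exp(-rT) = 0.93753611; exp(-qT) = 1.00000000
P = K * exp(-rT) * N(-d2) - S_0 * exp(-qT) * N(-d1)
N(-d1) = 0.63218138; N(-d2) = 0.69035370
P = 10.4300 * 0.93753611 * 0.69035370 - 9.1500 * 1.00000000 * 0.63218138 = 0.9662

Answer: Price = 0.9662
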